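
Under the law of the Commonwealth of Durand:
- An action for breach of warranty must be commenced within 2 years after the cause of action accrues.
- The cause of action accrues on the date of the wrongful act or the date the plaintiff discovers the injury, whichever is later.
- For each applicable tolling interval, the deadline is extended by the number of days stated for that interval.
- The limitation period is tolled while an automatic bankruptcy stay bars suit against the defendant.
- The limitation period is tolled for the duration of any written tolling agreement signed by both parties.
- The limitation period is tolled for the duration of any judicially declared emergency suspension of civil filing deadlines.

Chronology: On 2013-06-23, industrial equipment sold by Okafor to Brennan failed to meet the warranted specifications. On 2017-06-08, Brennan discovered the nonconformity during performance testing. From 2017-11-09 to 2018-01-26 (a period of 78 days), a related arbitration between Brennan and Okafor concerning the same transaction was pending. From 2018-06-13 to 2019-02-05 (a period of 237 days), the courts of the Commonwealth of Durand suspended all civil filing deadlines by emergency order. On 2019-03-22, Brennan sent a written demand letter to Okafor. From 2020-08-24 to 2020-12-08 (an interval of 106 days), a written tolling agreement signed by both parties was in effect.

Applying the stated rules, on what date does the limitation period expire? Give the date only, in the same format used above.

The claim accrued on 2017-06-08 — the later of the 2013-06-23 act and the 2017-06-08 discovery.
2 years from 2017-06-08 is 2019-06-08.
Because the emergency suspension of filing deadlines ran from 2018-06-13 to 2019-02-05, the deadline is extended by 237 days to 2020-01-31.
The written tolling agreement starting 2020-08-24 came too late — the period had run on 2020-01-31 — and so does not extend the deadline.
No stated provision tolls the period for a pending arbitration, so the interval from 2017-11-09 to 2018-01-26 has no effect on the deadline.
The other events in the timeline have no effect on the limitation period under the stated rules.

2020-01-31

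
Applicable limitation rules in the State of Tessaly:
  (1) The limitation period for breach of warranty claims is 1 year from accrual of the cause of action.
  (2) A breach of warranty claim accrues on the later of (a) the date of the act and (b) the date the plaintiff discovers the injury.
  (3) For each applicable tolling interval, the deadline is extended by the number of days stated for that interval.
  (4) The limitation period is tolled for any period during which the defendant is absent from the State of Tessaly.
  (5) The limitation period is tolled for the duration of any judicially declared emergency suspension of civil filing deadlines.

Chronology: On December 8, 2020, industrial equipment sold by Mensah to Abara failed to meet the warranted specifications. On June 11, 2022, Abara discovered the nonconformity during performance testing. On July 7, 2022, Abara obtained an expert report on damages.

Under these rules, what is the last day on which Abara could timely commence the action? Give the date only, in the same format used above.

June 11, 2023

Taking the later of the act (December 8, 2020) and discovery (June 11, 2022), the claim accrued on June 11, 2022.
1 year from June 11, 2022 is June 11, 2023.
The other events in the timeline have no effect on the limitation period under the stated rules.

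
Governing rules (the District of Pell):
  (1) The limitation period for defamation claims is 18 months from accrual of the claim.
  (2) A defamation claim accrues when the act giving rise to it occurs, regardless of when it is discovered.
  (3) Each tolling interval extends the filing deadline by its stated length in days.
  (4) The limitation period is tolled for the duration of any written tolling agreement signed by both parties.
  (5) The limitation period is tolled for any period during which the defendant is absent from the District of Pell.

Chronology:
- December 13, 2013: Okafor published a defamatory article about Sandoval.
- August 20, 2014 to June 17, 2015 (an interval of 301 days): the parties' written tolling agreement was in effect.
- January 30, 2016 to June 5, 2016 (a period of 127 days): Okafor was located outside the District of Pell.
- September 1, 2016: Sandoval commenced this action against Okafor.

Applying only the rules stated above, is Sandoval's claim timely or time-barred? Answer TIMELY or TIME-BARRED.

TIME-BARRED

The claim accrued on December 13, 2013, when the wrongful act occurred.
Adding the 18 months base period to December 13, 2013 gives a deadline of June 13, 2015, before any tolling.
Because the written tolling agreement ran from August 20, 2014 to June 17, 2015, the deadline is extended by 301 days to April 9, 2016.
Because the defendant's absence from the jurisdiction ran from January 30, 2016 to June 5, 2016, the deadline is extended by 127 days to August 14, 2016.
Sandoval filed on September 1, 2016, after the August 14, 2016 deadline, so the action is time-barred.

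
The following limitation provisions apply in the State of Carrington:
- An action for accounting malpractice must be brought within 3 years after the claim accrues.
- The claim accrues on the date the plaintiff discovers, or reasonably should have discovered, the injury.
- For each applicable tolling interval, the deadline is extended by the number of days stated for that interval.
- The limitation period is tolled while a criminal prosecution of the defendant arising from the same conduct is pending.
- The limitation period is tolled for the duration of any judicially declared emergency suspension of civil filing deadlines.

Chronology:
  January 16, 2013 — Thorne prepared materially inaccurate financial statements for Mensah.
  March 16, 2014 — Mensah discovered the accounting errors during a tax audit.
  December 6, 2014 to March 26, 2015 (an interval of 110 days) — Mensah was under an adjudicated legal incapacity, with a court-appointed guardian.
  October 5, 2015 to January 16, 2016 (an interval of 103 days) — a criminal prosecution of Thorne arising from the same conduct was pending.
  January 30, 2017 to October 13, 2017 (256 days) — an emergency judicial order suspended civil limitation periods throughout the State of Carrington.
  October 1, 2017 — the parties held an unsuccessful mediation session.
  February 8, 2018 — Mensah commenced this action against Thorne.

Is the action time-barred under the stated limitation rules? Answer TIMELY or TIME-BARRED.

Under the discovery rule, the claim accrued on March 16, 2014, when Mensah discovered the injury — not on the January 16, 2013 date of the underlying act.
The untolled deadline — 3 years after March 16, 2014 — is March 16, 2017.
Because the pending criminal prosecution ran from October 5, 2015 to January 16, 2016, the deadline is extended by 103 days to June 27, 2017.
The period was tolled for 256 days by the emergency suspension of filing deadlines (January 30, 2017 to October 13, 2017), pushing the deadline to March 10, 2018.
Although the plaintiff's incapacity ran from December 6, 2014 to March 26, 2015, the stated rules do not make that a tolling event, so it is disregarded.
The other events in the timeline have no effect on the limitation period under the stated rules.
Filing on February 8, 2018 beat the March 10, 2018 deadline — the action is timely.

TIMELY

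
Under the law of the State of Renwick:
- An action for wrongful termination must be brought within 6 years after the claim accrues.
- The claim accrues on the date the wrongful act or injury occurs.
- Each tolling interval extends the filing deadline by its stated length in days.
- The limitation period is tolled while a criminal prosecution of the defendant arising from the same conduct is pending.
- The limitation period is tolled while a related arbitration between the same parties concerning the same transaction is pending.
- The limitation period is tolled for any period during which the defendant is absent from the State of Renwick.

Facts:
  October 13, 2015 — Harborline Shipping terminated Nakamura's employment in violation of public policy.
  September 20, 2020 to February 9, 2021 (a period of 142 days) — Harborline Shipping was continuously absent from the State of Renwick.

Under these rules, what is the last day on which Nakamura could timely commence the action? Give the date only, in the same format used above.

March 4, 2022

The limitation period began to run on October 13, 2015.
The untolled deadline — 6 years after October 13, 2015 — is October 13, 2021.
The period was tolled for 142 days by the defendant's absence from the jurisdiction (September 20, 2020 to February 9, 2021), pushing the deadline to March 4, 2022.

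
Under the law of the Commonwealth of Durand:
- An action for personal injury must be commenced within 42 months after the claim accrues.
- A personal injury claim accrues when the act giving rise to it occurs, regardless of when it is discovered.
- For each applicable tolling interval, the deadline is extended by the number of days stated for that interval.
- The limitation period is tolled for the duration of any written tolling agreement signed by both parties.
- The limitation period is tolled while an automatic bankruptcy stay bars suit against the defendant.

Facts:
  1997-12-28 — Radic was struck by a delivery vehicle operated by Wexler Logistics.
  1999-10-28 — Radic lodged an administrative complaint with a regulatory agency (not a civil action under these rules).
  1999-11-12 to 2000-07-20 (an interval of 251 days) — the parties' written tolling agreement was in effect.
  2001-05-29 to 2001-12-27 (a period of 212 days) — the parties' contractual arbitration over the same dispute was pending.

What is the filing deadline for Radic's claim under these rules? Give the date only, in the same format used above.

The limitation period began to run on 1997-12-28.
42 months from 1997-12-28 is 2001-06-28.
Because the written tolling agreement ran from 1999-11-12 to 2000-07-20, the deadline is extended by 251 days to 2002-03-06.
Although a pending arbitration ran from 2001-05-29 to 2001-12-27, the stated rules do not make that a tolling event, so it is disregarded.
The other events in the timeline have no effect on the limitation period under the stated rules.

2002-03-06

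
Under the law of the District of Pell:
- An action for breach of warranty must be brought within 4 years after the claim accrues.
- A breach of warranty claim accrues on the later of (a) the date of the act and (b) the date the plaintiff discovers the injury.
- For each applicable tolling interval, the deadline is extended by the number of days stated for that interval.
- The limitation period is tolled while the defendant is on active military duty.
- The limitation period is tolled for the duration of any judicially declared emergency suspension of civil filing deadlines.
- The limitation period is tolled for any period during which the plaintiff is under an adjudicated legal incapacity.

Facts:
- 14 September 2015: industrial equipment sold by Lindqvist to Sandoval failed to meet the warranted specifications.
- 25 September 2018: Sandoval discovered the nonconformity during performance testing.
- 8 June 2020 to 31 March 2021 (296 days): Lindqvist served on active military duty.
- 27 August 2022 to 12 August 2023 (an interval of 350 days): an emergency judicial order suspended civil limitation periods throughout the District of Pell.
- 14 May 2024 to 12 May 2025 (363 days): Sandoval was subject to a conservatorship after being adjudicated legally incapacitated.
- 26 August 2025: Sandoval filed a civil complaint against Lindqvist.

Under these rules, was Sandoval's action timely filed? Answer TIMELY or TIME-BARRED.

Taking the later of the act (14 September 2015) and discovery (25 September 2018), the claim accrued on 25 September 2018.
4 years from 25 September 2018 is 25 September 2022.
The defendant's active military service from 8 June 2020 to 31 March 2021 tolled the period for 296 days, extending the deadline to 18 July 2023.
The period was tolled for 350 days by the emergency suspension of filing deadlines (27 August 2022 to 12 August 2023), pushing the deadline to 2 July 2024.
Because the plaintiff's legal incapacity ran from 14 May 2024 to 12 May 2025, the deadline is extended by 363 days to 30 June 2025.
Sandoval filed on 26 August 2025, after the 30 June 2025 deadline, so the action is time-barred.

TIME-BARRED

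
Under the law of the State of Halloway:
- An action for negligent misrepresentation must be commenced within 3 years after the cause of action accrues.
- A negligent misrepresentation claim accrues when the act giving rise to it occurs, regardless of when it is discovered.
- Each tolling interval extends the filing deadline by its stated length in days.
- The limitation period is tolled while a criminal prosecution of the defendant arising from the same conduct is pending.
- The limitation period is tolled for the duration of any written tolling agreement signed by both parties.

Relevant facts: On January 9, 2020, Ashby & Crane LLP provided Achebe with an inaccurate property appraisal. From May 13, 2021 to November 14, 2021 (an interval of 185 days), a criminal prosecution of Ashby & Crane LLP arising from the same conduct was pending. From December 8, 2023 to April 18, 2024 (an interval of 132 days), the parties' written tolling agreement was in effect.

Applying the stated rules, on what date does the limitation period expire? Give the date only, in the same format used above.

July 13, 2023

The limitation period began to run on January 9, 2020.
Adding the 3 years base period to January 9, 2020 gives a deadline of January 9, 2023, before any tolling.
The period was tolled for 185 days by the pending criminal prosecution (May 13, 2021 to November 14, 2021), pushing the deadline to July 13, 2023.
The written tolling agreement from December 8, 2023 to April 18, 2024 began after the period had already run on July 13, 2023, so it has no tolling effect.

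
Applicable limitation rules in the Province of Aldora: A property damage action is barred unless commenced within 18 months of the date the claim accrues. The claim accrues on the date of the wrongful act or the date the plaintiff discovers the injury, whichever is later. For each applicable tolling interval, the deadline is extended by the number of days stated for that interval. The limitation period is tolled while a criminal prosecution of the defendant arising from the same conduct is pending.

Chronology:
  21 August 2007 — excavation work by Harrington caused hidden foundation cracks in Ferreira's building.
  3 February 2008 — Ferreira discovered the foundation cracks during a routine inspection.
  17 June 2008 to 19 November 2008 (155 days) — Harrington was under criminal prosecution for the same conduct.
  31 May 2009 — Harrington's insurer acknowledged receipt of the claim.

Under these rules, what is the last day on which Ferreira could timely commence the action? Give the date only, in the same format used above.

The claim accrued on 3 February 2008 — the later of the 21 August 2007 act and the 3 February 2008 discovery.
The untolled deadline — 18 months after 3 February 2008 — is 3 August 2009.
The pending criminal prosecution from 17 June 2008 to 19 November 2008 tolled the period for 155 days, extending the deadline to 5 January 2010.
The other events in the timeline have no effect on the limitation period under the stated rules.

5 January 2010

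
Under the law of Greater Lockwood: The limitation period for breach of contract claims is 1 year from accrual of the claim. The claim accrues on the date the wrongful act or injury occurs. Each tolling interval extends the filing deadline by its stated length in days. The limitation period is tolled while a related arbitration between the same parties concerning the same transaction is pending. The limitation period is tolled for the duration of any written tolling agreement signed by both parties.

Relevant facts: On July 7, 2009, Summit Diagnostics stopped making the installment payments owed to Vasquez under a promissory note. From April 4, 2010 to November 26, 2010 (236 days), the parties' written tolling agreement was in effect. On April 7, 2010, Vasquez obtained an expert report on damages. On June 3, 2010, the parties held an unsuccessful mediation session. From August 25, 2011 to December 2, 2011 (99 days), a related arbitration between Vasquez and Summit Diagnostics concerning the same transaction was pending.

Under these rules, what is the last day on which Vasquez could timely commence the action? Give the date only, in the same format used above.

February 28, 2011

The claim accrued on July 7, 2009, the date of the act.
1 year from July 7, 2009 is July 7, 2010.
The written tolling agreement from April 4, 2010 to November 26, 2010 tolled the period for 236 days, extending the deadline to February 28, 2011.
By the time the pending related arbitration began on August 25, 2011, the limitation period had already expired on February 28, 2011; that interval cannot revive it.
The other events in the timeline have no effect on the limitation period under the stated rules.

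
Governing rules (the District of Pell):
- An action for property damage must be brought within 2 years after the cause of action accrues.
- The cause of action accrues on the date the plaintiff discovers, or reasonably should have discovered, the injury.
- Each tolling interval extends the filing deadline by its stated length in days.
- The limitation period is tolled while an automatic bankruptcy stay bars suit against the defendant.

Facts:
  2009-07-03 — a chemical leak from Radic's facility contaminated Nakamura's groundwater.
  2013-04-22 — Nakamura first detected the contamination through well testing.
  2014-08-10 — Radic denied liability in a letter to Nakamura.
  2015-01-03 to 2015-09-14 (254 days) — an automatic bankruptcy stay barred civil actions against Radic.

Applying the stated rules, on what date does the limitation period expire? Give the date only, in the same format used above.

The claim did not accrue until Nakamura discovered the injury on 2013-04-22; the 2009-07-03 act date does not start the clock under the stated rule.
The untolled deadline — 2 years after 2013-04-22 — is 2015-04-22.
Because the automatic bankruptcy stay ran from 2015-01-03 to 2015-09-14, the deadline is extended by 254 days to 2016-01-01.
None of the other events listed affects the running of the period under the stated rules.

2016-01-01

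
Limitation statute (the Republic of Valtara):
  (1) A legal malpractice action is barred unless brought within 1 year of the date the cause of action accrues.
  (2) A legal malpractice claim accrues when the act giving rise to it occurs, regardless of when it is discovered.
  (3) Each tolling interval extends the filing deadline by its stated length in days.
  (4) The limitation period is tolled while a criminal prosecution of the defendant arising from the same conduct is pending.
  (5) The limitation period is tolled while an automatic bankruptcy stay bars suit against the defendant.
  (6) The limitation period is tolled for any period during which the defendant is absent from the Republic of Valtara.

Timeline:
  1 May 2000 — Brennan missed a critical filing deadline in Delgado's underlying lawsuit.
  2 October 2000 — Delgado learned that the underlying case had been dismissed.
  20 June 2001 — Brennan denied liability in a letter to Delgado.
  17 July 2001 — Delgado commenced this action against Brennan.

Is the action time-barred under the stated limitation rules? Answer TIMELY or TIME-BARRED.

TIME-BARRED

The claim accrued on 1 May 2000, when the wrongful act occurred; under the stated occurrence rule the 2 October 2000 discovery does not delay accrual.
1 year from 1 May 2000 is 1 May 2001.
The other events in the timeline have no effect on the limitation period under the stated rules.
Filing on 17 July 2001 missed the 1 May 2001 deadline — the action is time-barred.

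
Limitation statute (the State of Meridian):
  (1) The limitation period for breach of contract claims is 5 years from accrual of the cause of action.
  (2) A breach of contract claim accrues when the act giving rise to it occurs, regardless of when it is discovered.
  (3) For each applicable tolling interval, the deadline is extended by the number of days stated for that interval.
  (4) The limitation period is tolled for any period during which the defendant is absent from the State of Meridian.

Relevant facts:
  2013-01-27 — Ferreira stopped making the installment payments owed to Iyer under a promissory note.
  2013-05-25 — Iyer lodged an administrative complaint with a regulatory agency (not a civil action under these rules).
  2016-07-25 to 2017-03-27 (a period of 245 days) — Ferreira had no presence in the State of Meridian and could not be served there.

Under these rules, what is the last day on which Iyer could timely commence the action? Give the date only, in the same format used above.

The cause of action accrued on 2013-01-27, the date of the act.
Adding the 5 years base period to 2013-01-27 gives a deadline of 2018-01-27, before any tolling.
The period was tolled for 245 days by the defendant's absence from the jurisdiction (2016-07-25 to 2017-03-27), pushing the deadline to 2018-09-29.
Nothing else in the chronology tolls or restarts the period.

2018-09-29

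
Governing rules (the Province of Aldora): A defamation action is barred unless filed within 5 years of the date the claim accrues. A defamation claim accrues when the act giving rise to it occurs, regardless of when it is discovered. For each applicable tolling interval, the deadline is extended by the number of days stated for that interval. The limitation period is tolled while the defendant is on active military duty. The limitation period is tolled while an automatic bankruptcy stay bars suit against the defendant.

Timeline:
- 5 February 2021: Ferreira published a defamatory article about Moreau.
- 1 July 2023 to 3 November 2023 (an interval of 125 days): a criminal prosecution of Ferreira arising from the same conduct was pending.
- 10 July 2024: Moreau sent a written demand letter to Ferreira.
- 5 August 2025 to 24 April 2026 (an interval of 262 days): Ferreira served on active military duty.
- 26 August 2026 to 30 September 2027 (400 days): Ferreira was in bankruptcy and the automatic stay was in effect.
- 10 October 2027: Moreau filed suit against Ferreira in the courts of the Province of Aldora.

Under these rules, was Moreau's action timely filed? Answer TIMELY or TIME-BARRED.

TIMELY

The claim accrued on 5 February 2021, when the wrongful act occurred.
Adding the 5 years base period to 5 February 2021 gives a deadline of 5 February 2026, before any tolling.
The period was tolled for 262 days by the defendant's active military service (5 August 2025 to 24 April 2026), pushing the deadline to 25 October 2026.
Because the automatic bankruptcy stay ran from 26 August 2026 to 30 September 2027, the deadline is extended by 400 days to 29 November 2027.
Although a criminal prosecution ran from 1 July 2023 to 3 November 2023, the stated rules do not make that a tolling event, so it is disregarded.
The other events in the timeline have no effect on the limitation period under the stated rules.
Filing on 10 October 2027 beat the 29 November 2027 deadline — the action is timely.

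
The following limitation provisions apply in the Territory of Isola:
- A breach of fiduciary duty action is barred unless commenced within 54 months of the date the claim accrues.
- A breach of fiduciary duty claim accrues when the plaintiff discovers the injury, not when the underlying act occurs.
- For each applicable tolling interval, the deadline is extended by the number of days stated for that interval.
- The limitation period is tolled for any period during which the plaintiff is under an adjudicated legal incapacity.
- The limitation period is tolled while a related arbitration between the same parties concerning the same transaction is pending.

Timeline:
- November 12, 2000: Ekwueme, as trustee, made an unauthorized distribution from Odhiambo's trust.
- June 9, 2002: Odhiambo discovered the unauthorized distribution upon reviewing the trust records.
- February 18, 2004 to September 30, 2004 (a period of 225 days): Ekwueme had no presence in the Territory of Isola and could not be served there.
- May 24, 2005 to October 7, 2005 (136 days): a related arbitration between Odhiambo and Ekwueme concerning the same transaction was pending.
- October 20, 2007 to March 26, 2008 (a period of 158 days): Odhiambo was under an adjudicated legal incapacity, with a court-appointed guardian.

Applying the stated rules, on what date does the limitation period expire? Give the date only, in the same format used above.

The claim did not accrue until Odhiambo discovered the injury on June 9, 2002; the November 12, 2000 act date does not start the clock under the stated rule.
The untolled deadline — 54 months after June 9, 2002 — is December 9, 2006.
Because the pending related arbitration ran from May 24, 2005 to October 7, 2005, the deadline is extended by 136 days to April 24, 2007.
The plaintiff's legal incapacity starting October 20, 2007 came too late — the period had run on April 24, 2007 — and so does not extend the deadline.
No stated provision tolls the period for the defendant's absence, so the interval from February 18, 2004 to September 30, 2004 has no effect on the deadline.

April 24, 2007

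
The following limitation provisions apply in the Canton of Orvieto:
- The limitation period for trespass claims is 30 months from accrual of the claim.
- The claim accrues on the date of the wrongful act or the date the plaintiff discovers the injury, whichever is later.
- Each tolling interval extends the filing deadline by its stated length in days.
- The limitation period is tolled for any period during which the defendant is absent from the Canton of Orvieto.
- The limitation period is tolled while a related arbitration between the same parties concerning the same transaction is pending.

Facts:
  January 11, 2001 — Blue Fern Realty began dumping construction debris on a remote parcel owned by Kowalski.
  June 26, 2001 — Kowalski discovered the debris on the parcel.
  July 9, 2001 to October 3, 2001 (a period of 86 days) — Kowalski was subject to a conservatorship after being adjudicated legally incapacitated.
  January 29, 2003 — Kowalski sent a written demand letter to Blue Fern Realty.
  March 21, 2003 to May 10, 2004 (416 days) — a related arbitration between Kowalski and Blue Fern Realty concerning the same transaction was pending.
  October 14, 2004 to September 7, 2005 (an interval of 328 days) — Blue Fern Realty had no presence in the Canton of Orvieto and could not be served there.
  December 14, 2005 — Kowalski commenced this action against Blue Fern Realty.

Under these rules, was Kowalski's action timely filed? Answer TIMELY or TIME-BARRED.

The claim accrued on June 26, 2001 — the later of the January 11, 2001 act and the June 26, 2001 discovery.
The untolled deadline — 30 months after June 26, 2001 — is December 26, 2003.
The period was tolled for 416 days by the pending related arbitration (March 21, 2003 to May 10, 2004), pushing the deadline to February 14, 2005.
The defendant's absence from the jurisdiction from October 14, 2004 to September 7, 2005 tolled the period for 328 days, extending the deadline to January 8, 2006.
No stated provision tolls the period for the plaintiff's incapacity, so the interval from July 9, 2001 to October 3, 2001 has no effect on the deadline.
The other events in the timeline have no effect on the limitation period under the stated rules.
The December 14, 2005 filing precedes the January 8, 2006 deadline; the claim is timely.

TIMELY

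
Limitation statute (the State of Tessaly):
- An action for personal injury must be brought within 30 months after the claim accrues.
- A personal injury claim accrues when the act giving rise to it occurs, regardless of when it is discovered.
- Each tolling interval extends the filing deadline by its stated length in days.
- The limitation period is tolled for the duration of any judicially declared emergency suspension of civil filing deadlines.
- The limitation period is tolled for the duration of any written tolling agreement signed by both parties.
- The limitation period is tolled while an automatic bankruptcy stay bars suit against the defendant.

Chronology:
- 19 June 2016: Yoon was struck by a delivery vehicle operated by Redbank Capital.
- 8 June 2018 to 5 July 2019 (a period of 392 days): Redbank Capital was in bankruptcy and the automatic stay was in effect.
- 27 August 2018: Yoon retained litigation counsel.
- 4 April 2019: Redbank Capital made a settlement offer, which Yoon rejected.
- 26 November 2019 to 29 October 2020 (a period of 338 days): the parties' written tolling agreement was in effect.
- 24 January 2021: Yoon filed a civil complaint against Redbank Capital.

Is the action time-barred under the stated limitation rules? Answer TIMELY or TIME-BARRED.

The limitation period began to run on 19 June 2016.
30 months from 19 June 2016 is 19 December 2018.
The automatic bankruptcy stay from 8 June 2018 to 5 July 2019 tolled the period for 392 days, extending the deadline to 15 January 2020.
Because the written tolling agreement ran from 26 November 2019 to 29 October 2020, the deadline is extended by 338 days to 18 December 2020.
None of the other events listed affects the running of the period under the stated rules.
Yoon filed on 24 January 2021, after the 18 December 2020 deadline, so the action is time-barred.

TIME-BARRED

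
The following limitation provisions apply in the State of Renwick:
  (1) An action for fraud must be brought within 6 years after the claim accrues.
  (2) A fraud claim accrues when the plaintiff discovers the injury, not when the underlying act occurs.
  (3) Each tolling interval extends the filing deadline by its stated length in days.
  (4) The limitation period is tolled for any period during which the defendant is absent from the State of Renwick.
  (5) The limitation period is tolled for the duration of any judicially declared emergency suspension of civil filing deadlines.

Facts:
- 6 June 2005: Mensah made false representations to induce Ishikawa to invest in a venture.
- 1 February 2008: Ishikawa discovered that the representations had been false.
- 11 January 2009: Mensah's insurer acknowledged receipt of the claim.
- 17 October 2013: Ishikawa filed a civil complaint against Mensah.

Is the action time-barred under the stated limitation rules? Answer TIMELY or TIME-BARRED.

TIMELY

Under the discovery rule, the claim accrued on 1 February 2008, when Ishikawa discovered the injury — not on the 6 June 2005 date of the underlying act.
6 years from 1 February 2008 is 1 February 2014.
Nothing else in the chronology tolls or restarts the period.
Filing on 17 October 2013 beat the 1 February 2014 deadline — the action is timely.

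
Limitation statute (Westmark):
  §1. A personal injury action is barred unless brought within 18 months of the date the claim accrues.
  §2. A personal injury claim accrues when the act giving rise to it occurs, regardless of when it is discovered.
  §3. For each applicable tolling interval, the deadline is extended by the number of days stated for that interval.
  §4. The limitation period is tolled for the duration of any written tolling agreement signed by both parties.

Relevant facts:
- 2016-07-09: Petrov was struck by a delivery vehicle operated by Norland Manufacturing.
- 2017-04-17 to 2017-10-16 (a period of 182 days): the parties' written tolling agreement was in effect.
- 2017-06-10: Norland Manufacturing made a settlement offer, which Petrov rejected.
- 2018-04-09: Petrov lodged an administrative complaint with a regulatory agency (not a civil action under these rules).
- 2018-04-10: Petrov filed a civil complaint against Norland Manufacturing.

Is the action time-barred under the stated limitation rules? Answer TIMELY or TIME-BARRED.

TIMELY

The claim accrued on 2016-07-09, the date of the act.
Adding the 18 months base period to 2016-07-09 gives a deadline of 2018-01-09, before any tolling.
Because the written tolling agreement ran from 2017-04-17 to 2017-10-16, the deadline is extended by 182 days to 2018-07-10.
The other events in the timeline have no effect on the limitation period under the stated rules.
Filing on 2018-04-10 beat the 2018-07-10 deadline — the action is timely.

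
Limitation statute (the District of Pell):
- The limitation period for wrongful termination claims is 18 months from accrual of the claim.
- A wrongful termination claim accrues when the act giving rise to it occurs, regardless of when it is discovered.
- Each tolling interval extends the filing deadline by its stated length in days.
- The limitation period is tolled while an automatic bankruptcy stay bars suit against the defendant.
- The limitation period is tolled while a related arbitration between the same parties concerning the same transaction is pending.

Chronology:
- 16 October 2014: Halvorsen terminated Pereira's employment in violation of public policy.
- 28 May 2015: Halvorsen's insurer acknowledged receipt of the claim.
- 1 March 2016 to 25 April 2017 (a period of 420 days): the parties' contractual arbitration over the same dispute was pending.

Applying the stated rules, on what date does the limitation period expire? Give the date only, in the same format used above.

10 June 2017

The claim accrued on 16 October 2014, the date of the act.
Adding the 18 months base period to 16 October 2014 gives a deadline of 16 April 2016, before any tolling.
The period was tolled for 420 days by the pending related arbitration (1 March 2016 to 25 April 2017), pushing the deadline to 10 June 2017.
Nothing else in the chronology tolls or restarts the period.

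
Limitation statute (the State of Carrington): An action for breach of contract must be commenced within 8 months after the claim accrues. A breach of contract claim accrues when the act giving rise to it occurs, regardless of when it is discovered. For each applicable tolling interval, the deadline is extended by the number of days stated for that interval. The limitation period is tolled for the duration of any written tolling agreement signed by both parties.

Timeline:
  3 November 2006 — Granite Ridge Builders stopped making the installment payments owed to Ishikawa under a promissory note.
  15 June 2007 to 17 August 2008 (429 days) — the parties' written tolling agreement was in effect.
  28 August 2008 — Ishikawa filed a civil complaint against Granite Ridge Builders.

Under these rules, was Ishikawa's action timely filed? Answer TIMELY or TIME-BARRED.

The claim accrued on 3 November 2006, the date of the act.
Adding the 8 months base period to 3 November 2006 gives a deadline of 3 July 2007, before any tolling.
The written tolling agreement from 15 June 2007 to 17 August 2008 tolled the period for 429 days, extending the deadline to 4 September 2008.
The 28 August 2008 filing precedes the 4 September 2008 deadline; the claim is timely.

TIMELY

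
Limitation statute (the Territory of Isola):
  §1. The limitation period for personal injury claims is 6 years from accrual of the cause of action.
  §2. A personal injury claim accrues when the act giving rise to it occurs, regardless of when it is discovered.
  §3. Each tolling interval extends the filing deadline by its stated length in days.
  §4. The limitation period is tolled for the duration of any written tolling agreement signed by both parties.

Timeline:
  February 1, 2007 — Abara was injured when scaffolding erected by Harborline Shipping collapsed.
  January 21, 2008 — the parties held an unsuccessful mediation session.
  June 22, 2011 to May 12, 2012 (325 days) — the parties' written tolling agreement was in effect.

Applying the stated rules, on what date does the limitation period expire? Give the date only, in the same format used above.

December 23, 2013

The cause of action accrued on February 1, 2007, the date of the act.
6 years from February 1, 2007 is February 1, 2013.
The written tolling agreement from June 22, 2011 to May 12, 2012 tolled the period for 325 days, extending the deadline to December 23, 2013.
None of the other events listed affects the running of the period under the stated rules.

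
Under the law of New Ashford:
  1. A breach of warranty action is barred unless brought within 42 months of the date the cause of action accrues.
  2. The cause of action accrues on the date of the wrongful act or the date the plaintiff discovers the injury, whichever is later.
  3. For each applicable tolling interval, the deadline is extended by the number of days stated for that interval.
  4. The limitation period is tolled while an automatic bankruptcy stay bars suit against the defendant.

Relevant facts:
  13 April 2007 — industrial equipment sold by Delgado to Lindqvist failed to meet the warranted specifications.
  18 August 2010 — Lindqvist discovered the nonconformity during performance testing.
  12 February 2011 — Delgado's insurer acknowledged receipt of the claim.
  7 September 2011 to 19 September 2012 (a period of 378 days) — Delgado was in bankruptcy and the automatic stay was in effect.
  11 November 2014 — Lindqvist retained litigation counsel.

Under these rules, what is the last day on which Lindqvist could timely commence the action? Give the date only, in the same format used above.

Taking the later of the act (13 April 2007) and discovery (18 August 2010), the claim accrued on 18 August 2010.
The untolled deadline — 42 months after 18 August 2010 — is 18 February 2014.
Because the automatic bankruptcy stay ran from 7 September 2011 to 19 September 2012, the deadline is extended by 378 days to 3 March 2015.
Nothing else in the chronology tolls or restarts the period.

3 March 2015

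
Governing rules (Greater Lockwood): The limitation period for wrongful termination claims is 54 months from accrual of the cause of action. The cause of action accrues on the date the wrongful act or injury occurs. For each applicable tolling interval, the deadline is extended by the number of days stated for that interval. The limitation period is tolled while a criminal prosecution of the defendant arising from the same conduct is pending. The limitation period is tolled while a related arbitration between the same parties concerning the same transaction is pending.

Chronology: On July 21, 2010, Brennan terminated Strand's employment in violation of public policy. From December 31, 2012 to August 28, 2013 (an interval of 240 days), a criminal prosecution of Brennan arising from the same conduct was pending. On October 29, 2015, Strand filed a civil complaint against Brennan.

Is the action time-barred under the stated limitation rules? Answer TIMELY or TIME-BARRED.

The limitation period began to run on July 21, 2010.
The untolled deadline — 54 months after July 21, 2010 — is January 21, 2015.
The pending criminal prosecution from December 31, 2012 to August 28, 2013 tolled the period for 240 days, extending the deadline to September 18, 2015.
The October 29, 2015 filing falls after the September 18, 2015 deadline; the claim is time-barred.

TIME-BARRED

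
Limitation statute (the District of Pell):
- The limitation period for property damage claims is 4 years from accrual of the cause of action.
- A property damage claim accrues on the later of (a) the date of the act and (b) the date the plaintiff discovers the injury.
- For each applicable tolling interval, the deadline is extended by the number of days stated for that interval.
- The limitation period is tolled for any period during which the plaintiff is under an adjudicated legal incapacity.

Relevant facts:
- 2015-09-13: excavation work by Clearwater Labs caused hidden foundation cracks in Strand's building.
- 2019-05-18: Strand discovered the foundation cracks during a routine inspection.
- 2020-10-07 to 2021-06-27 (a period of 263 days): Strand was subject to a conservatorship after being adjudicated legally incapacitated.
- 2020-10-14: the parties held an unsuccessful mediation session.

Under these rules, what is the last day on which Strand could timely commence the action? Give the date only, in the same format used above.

Taking the later of the act (2015-09-13) and discovery (2019-05-18), the claim accrued on 2019-05-18.
The untolled deadline — 4 years after 2019-05-18 — is 2023-05-18.
The plaintiff's legal incapacity from 2020-10-07 to 2021-06-27 tolled the period for 263 days, extending the deadline to 2024-02-05.
The other events in the timeline have no effect on the limitation period under the stated rules.

2024-02-05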